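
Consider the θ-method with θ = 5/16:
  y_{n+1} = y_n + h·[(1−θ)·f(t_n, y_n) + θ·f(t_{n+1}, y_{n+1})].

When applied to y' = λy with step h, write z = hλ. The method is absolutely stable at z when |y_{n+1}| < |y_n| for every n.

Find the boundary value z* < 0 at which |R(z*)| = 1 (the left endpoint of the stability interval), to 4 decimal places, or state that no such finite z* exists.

Set f=λy, z=hλ:
  y_{n+1} = y_n + z·[11/16·y_n + 5/16·y_{n+1}] ⇒ (1 − 5/16z)y_{n+1} = (1 + 11/16z)y_n
  Hence R(z) = (1 + 11/16z)/(1 − 5/16z).

Boundary: |R(x)|=1, x<0.
x=-1.75: |R|=0.1313
R=−1: 1+11/16x = −1+5/16x ⇒ -3/8x=2 ⇒ x=2/(-3/8)=-5.3333
Confirm numerically:
  x=-3.095: |R|=0.57331 <1
  x=-3.079: |R|=0.56917 <1
  x=-2.183: |R|=0.29772 <1
  x=-5.782: |R|=1.05994 >1
  x=-5.571: |R|=1.03252 >1
Stable set (-5.3333, 0).

left endpoint -5.3333.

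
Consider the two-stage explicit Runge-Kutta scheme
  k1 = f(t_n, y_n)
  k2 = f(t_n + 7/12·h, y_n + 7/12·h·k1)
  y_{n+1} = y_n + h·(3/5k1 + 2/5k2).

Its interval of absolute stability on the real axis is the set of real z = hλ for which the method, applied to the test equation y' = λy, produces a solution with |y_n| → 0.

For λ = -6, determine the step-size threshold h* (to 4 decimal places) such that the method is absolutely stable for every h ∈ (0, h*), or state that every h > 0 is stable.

(-4.2857,0); λ=-6 ⇒ h* = (30/7)/6 = 0.7143.

Set f=λy, z=hλ:
  k1=λy_n ⇒ h·k1=z·y_n;  k2=λ(1+7/12z)y_n ⇒ h·k2=z(1+7/12z)y_n
  y_{n+1}/y_n = 1 + 3/5z + 2/5z(1+7/12z) = 1 + z + 7/30z²
  so R(z) = 1 + z + 7/30z².

Solve |R(x)|<1 on ℝ⁻.
x=-1.28: |R|=0.1023
R=1: x+7/30x²=0 ⇒ x=−30/7=-4.2857; min R=1−1/(4·7/30)=-0.0714>−1
Confirm numerically:
  x=-4.058: |R|=0.78438 <1
  x=-3.605: |R|=0.42741 <1
  x=-2.619: |R|=0.01853 <1
  x=-1.858: |R|=0.05250 <1
  x=-4.741: |R|=1.50365 >1
  x=-4.392: |R|=1.10892 >1
So |R|<1 on (-4.2857, 0).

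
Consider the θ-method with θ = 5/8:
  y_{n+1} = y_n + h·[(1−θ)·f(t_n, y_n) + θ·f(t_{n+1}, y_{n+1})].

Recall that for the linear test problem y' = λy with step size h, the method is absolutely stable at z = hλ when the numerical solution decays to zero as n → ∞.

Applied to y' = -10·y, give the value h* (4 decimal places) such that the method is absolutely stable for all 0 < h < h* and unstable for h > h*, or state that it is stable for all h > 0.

unbounded; (−∞, 0). Any h>0 works for λ=-10.

With y'=λy (z=hλ):
  y_{n+1} = y_n + z·[3/8·y_n + 5/8·y_{n+1}] ⇒ (1 − 5/8z)y_{n+1} = (1 + 3/8z)y_n
  so R(z) = (1 + 3/8z)/(1 − 5/8z).

Boundary: |R(x)|=1, x<0.
x=-1.11: |R|=0.3446
x=-2: |R|=0.1111
x=-10: |R|=0.3793
x=-100: |R|=0.5748
θ=5/8≥1/2 ⇒ |1+3/8x|<|1−5/8x| ∀x<0 ⇒ interval (−∞,0).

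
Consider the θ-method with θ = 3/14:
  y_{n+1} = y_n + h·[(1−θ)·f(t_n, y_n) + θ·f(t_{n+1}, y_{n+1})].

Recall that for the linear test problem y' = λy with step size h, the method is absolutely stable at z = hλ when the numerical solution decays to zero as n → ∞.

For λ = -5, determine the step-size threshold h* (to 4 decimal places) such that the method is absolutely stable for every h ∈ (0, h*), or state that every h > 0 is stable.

(-3.5000,0); λ=-5 ⇒ h* = (7/2)/5 = 0.7000.

On y'=λy, z=hλ:
  y_{n+1} = y_n + z·[11/14·y_n + 3/14·y_{n+1}] ⇒ (1 − 3/14z)y_{n+1} = (1 + 11/14z)y_n
  R(z) = (1 + 11/14z)/(1 − 3/14z).

Find x<0 with |R(x)|<1.
x=-1.22: |R|=0.0328
R=−1: 1+11/14x = −1+3/14x ⇒ -4/7x=2 ⇒ x=2/(-4/7)=-3.5000
Confirm numerically:
  x=-2.855: |R|=0.77133 <1
  x=-2.406: |R|=0.58752 <1
  x=-1.929: |R|=0.36484 <1
  x=-4.004: |R|=1.15501 >1
  x=-3.806: |R|=1.09631 >1
  x=-3.588: |R|=1.02843 >1
Stable set (-3.5000, 0).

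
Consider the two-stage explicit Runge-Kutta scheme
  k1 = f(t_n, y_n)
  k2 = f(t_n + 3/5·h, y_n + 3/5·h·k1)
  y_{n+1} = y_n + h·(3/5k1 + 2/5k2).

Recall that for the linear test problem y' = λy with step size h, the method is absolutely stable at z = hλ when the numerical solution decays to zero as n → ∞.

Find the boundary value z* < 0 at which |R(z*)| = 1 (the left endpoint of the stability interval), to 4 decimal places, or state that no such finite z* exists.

z* = -4.1667.

Test eqn y'=λy, z=hλ:
  k1=λy_n ⇒ h·k1=z·y_n;  k2=λ(1+3/5z)y_n ⇒ h·k2=z(1+3/5z)y_n
  y_{n+1}/y_n = 1 + 3/5z + 2/5z(1+3/5z) = 1 + z + 6/25z²
  R(z) = 1 + z + 6/25z².

Boundary: |R(x)|=1, x<0.
x=-0.84: |R|=0.3293
R=1: x+6/25x²=0 ⇒ x=−25/6=-4.1667; min R=1−1/(4·6/25)=-0.0417>−1
Confirm numerically:
  x=-4.052: |R|=0.88849 <1
  x=-4.040: |R|=0.87718 <1
  x=-3.721: |R|=0.60200 <1
  x=-4.419: |R|=1.26761 >1
  x=-4.324: |R|=1.16327 >1
Stable set (-4.1667, 0).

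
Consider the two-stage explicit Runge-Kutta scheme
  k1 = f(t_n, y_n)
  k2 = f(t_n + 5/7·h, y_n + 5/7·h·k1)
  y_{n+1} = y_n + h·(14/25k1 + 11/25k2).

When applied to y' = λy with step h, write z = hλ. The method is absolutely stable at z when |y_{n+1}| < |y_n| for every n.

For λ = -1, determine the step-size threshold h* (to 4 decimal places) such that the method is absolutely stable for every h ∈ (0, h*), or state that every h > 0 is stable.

With y'=λy (z=hλ):
  k1=λy_n ⇒ h·k1=z·y_n;  k2=λ(1+5/7z)y_n ⇒ h·k2=z(1+5/7z)y_n
  y_{n+1}/y_n = 1 + 14/25z + 11/25z(1+5/7z) = 1 + z + 11/35z²
  R(z) = 1 + z + 11/35z².

Solve |R(x)|<1 on ℝ⁻.
x=-1.78: |R|=0.2158
R=1: x+11/35x²=0 ⇒ x=−35/11=-3.1818; min R=1−1/(4·11/35)=0.2045>−1
Confirm numerically:
  x=-2.612: |R|=0.53223 <1
  x=-2.230: |R|=0.33291 <1
  x=-2.002: |R|=0.25766 <1
  x=-1.621: |R|=0.20483 <1
  x=-3.732: |R|=1.64532 >1
  x=-3.549: |R|=1.40955 >1
  x=-3.341: |R|=1.16715 >1
Stable set (-3.1818, 0).

(-3.1818,0); λ=-1 ⇒ h* = (35/11)/1 = 3.1818.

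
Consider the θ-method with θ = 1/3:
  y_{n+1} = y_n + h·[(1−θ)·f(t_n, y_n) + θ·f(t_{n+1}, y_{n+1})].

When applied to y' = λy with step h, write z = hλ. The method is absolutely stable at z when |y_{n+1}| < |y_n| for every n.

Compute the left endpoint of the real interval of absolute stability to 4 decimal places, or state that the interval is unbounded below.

With y'=λy (z=hλ):
  y_{n+1} = y_n + z·[2/3·y_n + 1/3·y_{n+1}] ⇒ (1 − 1/3z)y_{n+1} = (1 + 2/3z)y_n
  Hence R(z) = (1 + 2/3z)/(1 − 1/3z).

Boundary: |R(x)|=1, x<0.
x=-1.54: |R|=0.0176
R=−1: 1+2/3x = −1+1/3x ⇒ -1/3x=2 ⇒ x=2/(-1/3)=-6.0000
Confirm numerically:
  x=-3.402: |R|=0.59419 <1
  x=-3.275: |R|=0.56574 <1
  x=-3.185: |R|=0.54487 <1
  x=-6.348: |R|=1.03723 >1
  x=-6.251: |R|=1.02713 >1
So |R|<1 on (-6.0000, 0).

left endpoint -6.0000.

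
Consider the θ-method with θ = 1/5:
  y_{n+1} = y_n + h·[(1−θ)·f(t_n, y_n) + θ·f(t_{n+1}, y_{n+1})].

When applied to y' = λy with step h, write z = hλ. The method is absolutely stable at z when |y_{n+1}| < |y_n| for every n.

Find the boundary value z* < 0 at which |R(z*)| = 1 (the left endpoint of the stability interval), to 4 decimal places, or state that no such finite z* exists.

Set f=λy, z=hλ:
  y_{n+1} = y_n + z·[4/5·y_n + 1/5·y_{n+1}] ⇒ (1 − 1/5z)y_{n+1} = (1 + 4/5z)y_n
  R(z) = (1 + 4/5z)/(1 − 1/5z).

Need |R(x)|<1, x<0.
x=-1.62: |R|=0.2236
R=−1: 1+4/5x = −1+1/5x ⇒ -3/5x=2 ⇒ x=2/(-3/5)=-3.3333
Confirm numerically:
  x=-2.636: |R|=0.72603 <1
  x=-1.616: |R|=0.22128 <1
  x=-1.414: |R|=0.10228 <1
  x=-3.738: |R|=1.13893 >1
  x=-3.591: |R|=1.08998 >1
Stable set (-3.3333, 0).

left endpoint -3.3333.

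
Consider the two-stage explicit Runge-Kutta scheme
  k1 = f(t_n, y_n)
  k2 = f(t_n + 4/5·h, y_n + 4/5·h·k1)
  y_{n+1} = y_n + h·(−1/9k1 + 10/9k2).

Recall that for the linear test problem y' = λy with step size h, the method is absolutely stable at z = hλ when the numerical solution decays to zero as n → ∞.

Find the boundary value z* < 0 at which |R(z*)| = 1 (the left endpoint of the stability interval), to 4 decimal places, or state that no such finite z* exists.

left endpoint -1.1250.

With y'=λy (z=hλ):
  k1=λy_n ⇒ h·k1=z·y_n;  k2=λ(1+4/5z)y_n ⇒ h·k2=z(1+4/5z)y_n
  y_{n+1}/y_n = 1 − 1/9z + 10/9z(1+4/5z) = 1 + z + 8/9z²
  Hence R(z) = 1 + z + 8/9z².

Find x<0 with |R(x)|<1.
x=-0.34: |R|=0.7628
R=1: x+8/9x²=0 ⇒ x=−9/8=-1.1250; min R=1−1/(4·8/9)=0.7188>−1
Confirm numerically:
  x=-1.076: |R|=0.95313 <1
  x=-0.847: |R|=0.79070 <1
  x=-0.655: |R|=0.72636 <1
  x=-0.557: |R|=0.71878 <1
  x=-1.476: |R|=1.46051 >1
  x=-1.411: |R|=1.35871 >1
So |R|<1 on (-1.1250, 0).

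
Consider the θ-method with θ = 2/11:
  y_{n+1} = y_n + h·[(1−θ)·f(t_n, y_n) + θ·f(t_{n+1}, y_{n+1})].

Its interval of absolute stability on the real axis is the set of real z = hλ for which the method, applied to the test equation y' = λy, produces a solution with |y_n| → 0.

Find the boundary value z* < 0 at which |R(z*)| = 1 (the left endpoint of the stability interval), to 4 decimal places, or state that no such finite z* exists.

left endpoint -3.1429.

Test eqn y'=λy, z=hλ:
  y_{n+1} = y_n + z·[9/11·y_n + 2/11·y_{n+1}] ⇒ (1 − 2/11z)y_{n+1} = (1 + 9/11z)y_n
  so R(z) = (1 + 9/11z)/(1 − 2/11z).

Need |R(x)|<1, x<0.
x=-1.49: |R|=0.1724
R=−1: 1+9/11x = −1+2/11x ⇒ -7/11x=2 ⇒ x=2/(-7/11)=-3.1429
Confirm numerically:
  x=-2.522: |R|=0.72912 <1
  x=-2.260: |R|=0.60180 <1
  x=-2.105: |R|=0.52235 <1
  x=-1.701: |R|=0.29919 <1
  x=-3.658: |R|=1.19688 >1
  x=-3.199: |R|=1.02259 >1
So |R|<1 on (-3.1429, 0).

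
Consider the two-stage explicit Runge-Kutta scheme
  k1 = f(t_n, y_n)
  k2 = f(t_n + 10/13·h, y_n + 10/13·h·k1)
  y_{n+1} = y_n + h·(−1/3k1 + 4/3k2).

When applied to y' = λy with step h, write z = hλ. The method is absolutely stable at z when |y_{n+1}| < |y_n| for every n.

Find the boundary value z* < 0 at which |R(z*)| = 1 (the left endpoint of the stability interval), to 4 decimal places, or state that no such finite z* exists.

Test eqn y'=λy, z=hλ:
  k1=λy_n ⇒ h·k1=z·y_n;  k2=λ(1+10/13z)y_n ⇒ h·k2=z(1+10/13z)y_n
  y_{n+1}/y_n = 1 − 1/3z + 4/3z(1+10/13z) = 1 + z + 40/39z²
  ⇒ R(z) = 1 + z + 40/39z².

Solve |R(x)|<1 on ℝ⁻.
x=-1.37: |R|=1.5550
R=1: x+40/39x²=0 ⇒ x=−39/40=-0.9750; min R=1−1/(4·40/39)=0.7562>−1
Confirm numerically:
  x=-0.741: |R|=0.82216 <1
  x=-0.691: |R|=0.79872 <1
  x=-0.674: |R|=0.79192 <1
  x=-0.400: |R|=0.76410 <1
  x=-1.518: |R|=1.84541 >1
  x=-1.350: |R|=1.51923 >1
Stable set (-0.9750, 0).

left endpoint -0.9750.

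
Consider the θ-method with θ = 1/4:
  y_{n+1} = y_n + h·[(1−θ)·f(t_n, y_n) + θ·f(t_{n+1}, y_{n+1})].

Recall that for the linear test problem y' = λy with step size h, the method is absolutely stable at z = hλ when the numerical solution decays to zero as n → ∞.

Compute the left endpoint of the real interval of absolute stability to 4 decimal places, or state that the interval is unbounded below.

z* = -4.0000.

On y'=λy, z=hλ:
  y_{n+1} = y_n + z·[3/4·y_n + 1/4·y_{n+1}] ⇒ (1 − 1/4z)y_{n+1} = (1 + 3/4z)y_n
  R(z) = (1 + 3/4z)/(1 − 1/4z).

Solve |R(x)|<1 on ℝ⁻.
x=-0.53: |R|=0.5320
R=−1: 1+3/4x = −1+1/4x ⇒ -1/2x=2 ⇒ x=2/(-1/2)=-4.0000
Confirm numerically:
  x=-3.963: |R|=0.99071 <1
  x=-3.129: |R|=0.75565 <1
  x=-2.350: |R|=0.48031 <1
  x=-1.675: |R|=0.18062 <1
  x=-4.486: |R|=1.11454 >1
  x=-4.449: |R|=1.10628 >1
Stable set (-4.0000, 0).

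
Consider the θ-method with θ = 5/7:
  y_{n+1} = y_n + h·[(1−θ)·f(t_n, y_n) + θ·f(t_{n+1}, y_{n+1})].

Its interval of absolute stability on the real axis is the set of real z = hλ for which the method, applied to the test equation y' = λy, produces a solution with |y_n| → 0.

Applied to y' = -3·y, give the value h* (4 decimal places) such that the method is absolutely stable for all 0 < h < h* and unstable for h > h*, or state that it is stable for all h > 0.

Set f=λy, z=hλ:
  y_{n+1} = y_n + z·[2/7·y_n + 5/7·y_{n+1}] ⇒ (1 − 5/7z)y_{n+1} = (1 + 2/7z)y_n
  Hence R(z) = (1 + 2/7z)/(1 − 5/7z).

Find x<0 with |R(x)|<1.
x=-1.19: |R|=0.3568
x=-2: |R|=0.1765
x=-10: |R|=0.2281
x=-100: |R|=0.3807
θ=5/7≥1/2 ⇒ |1+2/7x|<|1−5/7x| ∀x<0 ⇒ unbounded interval.

(−∞, 0) — no finite endpoint. Any h>0 works for λ=-3.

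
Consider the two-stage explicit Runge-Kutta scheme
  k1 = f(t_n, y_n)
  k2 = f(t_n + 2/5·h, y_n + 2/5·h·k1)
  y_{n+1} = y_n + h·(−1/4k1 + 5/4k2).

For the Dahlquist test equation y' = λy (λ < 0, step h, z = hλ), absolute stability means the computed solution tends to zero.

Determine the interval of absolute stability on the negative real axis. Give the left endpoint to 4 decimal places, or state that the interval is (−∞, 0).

z∈(-2.0000,0).

On y'=λy, z=hλ:
  k1=λy_n ⇒ h·k1=z·y_n;  k2=λ(1+2/5z)y_n ⇒ h·k2=z(1+2/5z)y_n
  y_{n+1}/y_n = 1 − 1/4z + 5/4z(1+2/5z) = 1 + z + 1/2z²
  R(z) = 1 + z + 1/2z².

Solve |R(x)|<1 on ℝ⁻.
x=-1.24: |R|=0.5288
R=1: x+1/2x²=0 ⇒ x=−2=-2.0000; min R=1−1/(4·1/2)=0.5000>−1
Confirm numerically:
  x=-1.965: |R|=0.96561 <1
  x=-1.724: |R|=0.76209 <1
  x=-1.589: |R|=0.67346 <1
  x=-0.953: |R|=0.50110 <1
  x=-2.527: |R|=1.66586 >1
  x=-2.424: |R|=1.51389 >1
  x=-2.060: |R|=1.06180 >1
So |R|<1 on (-2.0000, 0).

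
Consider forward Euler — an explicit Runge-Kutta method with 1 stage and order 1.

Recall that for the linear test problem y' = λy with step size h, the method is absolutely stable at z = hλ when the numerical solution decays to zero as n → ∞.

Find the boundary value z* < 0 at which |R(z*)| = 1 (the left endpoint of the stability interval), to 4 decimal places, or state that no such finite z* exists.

Test eqn y'=λy, z=hλ:
  order 1, 1-stage ⇒ R(z)=1+z
  (e.g. R(-1.71)=-0.71000, |R|=0.71000)

Find x<0 with |R(x)|<1.
x=-1.71: |R|=0.7100
|R(-0.72)|=0.2800 |R(-0.57)|=0.4300
Bisect:
  x_lo=-2.7665 |R|=1.7665  x_hi=-0.3074 |R|=0.6926
  mid=-1.53692 |R|=0.53692 →hi
  mid=-2.15170 |R|=1.15170 →lo
  mid=-1.84431 |R|=0.84431 →hi
  mid=-1.99800 |R|=0.99800 →hi
  mid=-2.07485 |R|=1.07485 →lo
  mid=-2.03643 |R|=1.03643 →lo
  mid=-2.01722 |R|=1.01722 →lo
  mid=-2.00761 |R|=1.00761 →lo
  ...
  [-2.00011,-1.99996] ⇒ x*=-2.0000
Stable set (-2.0000, 0).

z* = -2.0000.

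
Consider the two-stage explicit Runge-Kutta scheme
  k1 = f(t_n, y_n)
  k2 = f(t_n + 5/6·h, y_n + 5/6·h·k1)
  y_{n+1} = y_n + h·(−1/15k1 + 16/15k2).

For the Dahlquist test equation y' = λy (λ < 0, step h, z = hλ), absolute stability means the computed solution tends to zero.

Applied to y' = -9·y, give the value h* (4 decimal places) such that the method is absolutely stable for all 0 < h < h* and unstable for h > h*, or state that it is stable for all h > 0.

(-1.1250,0); λ=-9 ⇒ h* = (9/8)/9 = 0.1250.

Test eqn y'=λy, z=hλ:
  k1=λy_n ⇒ h·k1=z·y_n;  k2=λ(1+5/6z)y_n ⇒ h·k2=z(1+5/6z)y_n
  y_{n+1}/y_n = 1 − 1/15z + 16/15z(1+5/6z) = 1 + z + 8/9z²
  so R(z) = 1 + z + 8/9z².

Find x<0 with |R(x)|<1.
x=-1.57: |R|=1.6210
R=1: x+8/9x²=0 ⇒ x=−9/8=-1.1250; min R=1−1/(4·8/9)=0.7188>−1
Confirm numerically:
  x=-0.974: |R|=0.86927 <1
  x=-0.910: |R|=0.82609 <1
  x=-0.575: |R|=0.71889 <1
  x=-1.719: |R|=1.90763 >1
  x=-1.256: |R|=1.14625 >1
So |R|<1 on (-1.1250, 0).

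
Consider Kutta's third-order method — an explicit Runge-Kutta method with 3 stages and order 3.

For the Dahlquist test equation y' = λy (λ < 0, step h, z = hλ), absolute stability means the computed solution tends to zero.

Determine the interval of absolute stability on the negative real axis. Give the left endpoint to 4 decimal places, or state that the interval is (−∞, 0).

(-2.5127, 0).

Test eqn y'=λy, z=hλ:
  order 3, 3-stage ⇒ R(z)=1+z+z^2/2+z^3/6
  (e.g. R(-0.88)=0.39362, |R|=0.39362)

Need |R(x)|<1, x<0.
x=-0.88: |R|=0.3936
|R(-2.79)|=1.5176 |R(-1.93)|=0.2657 |R(-1.26)|=0.2004
Bisect:
  x_lo=-3.3672 |R|=3.0612  x_hi=-0.0599 |R|=0.9419
  mid=-1.71356 |R|=0.08400 →hi
  mid=-2.54039 |R|=1.04604 →lo
  mid=-2.12698 |R|=0.46871 →hi
  mid=-2.33369 |R|=0.72888 →hi
  mid=-2.43704 |R|=0.87979 →hi
  mid=-2.48872 |R|=0.96092 →hi
  mid=-2.51455 |R|=1.00298 →lo
  ...
  [-2.51294,-2.51274] ⇒ x*=-2.5127
Interval (-2.5127, 0).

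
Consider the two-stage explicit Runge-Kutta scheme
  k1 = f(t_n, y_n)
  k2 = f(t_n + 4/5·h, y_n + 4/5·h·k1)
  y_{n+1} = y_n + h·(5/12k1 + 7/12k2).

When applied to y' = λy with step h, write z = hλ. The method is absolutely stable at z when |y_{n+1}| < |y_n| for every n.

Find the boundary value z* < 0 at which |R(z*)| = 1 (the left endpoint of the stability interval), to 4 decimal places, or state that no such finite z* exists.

Set f=λy, z=hλ:
  k1=λy_n ⇒ h·k1=z·y_n;  k2=λ(1+4/5z)y_n ⇒ h·k2=z(1+4/5z)y_n
  y_{n+1}/y_n = 1 + 5/12z + 7/12z(1+4/5z) = 1 + z + 7/15z²
  ⇒ R(z) = 1 + z + 7/15z².

Need |R(x)|<1, x<0.
x=-1.35: |R|=0.5005
R=1: x+7/15x²=0 ⇒ x=−15/7=-2.1429; min R=1−1/(4·7/15)=0.4643>−1
Confirm numerically:
  x=-2.052: |R|=0.91300 <1
  x=-1.266: |R|=0.48195 <1
  x=-1.060: |R|=0.46435 <1
  x=-2.719: |R|=1.73105 >1
  x=-2.675: |R|=1.66429 >1
  x=-2.321: |R|=1.19295 >1
So |R|<1 on (-2.1429, 0).

z* = -2.1429.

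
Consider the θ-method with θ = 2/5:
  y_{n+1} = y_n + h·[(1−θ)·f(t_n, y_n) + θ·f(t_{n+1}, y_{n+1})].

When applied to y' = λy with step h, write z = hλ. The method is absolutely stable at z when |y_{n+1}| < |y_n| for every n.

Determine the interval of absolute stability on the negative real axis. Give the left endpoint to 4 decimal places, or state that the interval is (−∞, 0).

On y'=λy, z=hλ:
  y_{n+1} = y_n + z·[3/5·y_n + 2/5·y_{n+1}] ⇒ (1 − 2/5z)y_{n+1} = (1 + 3/5z)y_n
  ⇒ R(z) = (1 + 3/5z)/(1 − 2/5z).

Solve |R(x)|<1 on ℝ⁻.
x=-1.61: |R|=0.0207
R=−1: 1+3/5x = −1+2/5x ⇒ -1/5x=2 ⇒ x=2/(-1/5)=-10.0000
Confirm numerically:
  x=-7.774: |R|=0.89167 <1
  x=-6.703: |R|=0.82087 <1
  x=-6.543: |R|=0.80886 <1
  x=-4.633: |R|=0.62379 <1
  x=-10.388: |R|=1.01505 >1
  x=-10.058: |R|=1.00231 >1
So |R|<1 on (-10.0000, 0).

(-10.0000, 0).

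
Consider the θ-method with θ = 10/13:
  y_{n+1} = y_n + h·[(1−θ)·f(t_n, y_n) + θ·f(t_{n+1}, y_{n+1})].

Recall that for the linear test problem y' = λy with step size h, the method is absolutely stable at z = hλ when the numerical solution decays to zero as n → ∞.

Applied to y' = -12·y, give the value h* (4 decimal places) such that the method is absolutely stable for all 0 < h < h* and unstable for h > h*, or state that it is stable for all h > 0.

unbounded; (−∞, 0). Any h>0 works for λ=-12.

Set f=λy, z=hλ:
  y_{n+1} = y_n + z·[3/13·y_n + 10/13·y_{n+1}] ⇒ (1 − 10/13z)y_{n+1} = (1 + 3/13z)y_n
  so R(z) = (1 + 3/13z)/(1 − 10/13z).

Solve |R(x)|<1 on ℝ⁻.
x=-1.34: |R|=0.3402
x=-2: |R|=0.2121
x=-10: |R|=0.1504
x=-100: |R|=0.2833
θ=10/13≥1/2 ⇒ |1+3/13x|<|1−10/13x| ∀x<0 ⇒ interval (−∞,0).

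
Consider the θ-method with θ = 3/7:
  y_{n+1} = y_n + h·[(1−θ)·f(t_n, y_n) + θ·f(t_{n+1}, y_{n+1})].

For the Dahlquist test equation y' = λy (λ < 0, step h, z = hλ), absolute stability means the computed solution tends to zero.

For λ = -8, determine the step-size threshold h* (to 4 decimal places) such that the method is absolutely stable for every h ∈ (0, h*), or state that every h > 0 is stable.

(-14.0000,0); λ=-8 ⇒ h* = (14)/8 = 1.7500.

With y'=λy (z=hλ):
  y_{n+1} = y_n + z·[4/7·y_n + 3/7·y_{n+1}] ⇒ (1 − 3/7z)y_{n+1} = (1 + 4/7z)y_n
  ⇒ R(z) = (1 + 4/7z)/(1 − 3/7z).

Find x<0 with |R(x)|<1.
x=-1.19: |R|=0.2119
R=−1: 1+4/7x = −1+3/7x ⇒ -1/7x=2 ⇒ x=2/(-1/7)=-14.0000
Confirm numerically:
  x=-11.886: |R|=0.95044 <1
  x=-11.360: |R|=0.93574 <1
  x=-7.165: |R|=0.76013 <1
  x=-5.661: |R|=0.65230 <1
  x=-14.238: |R|=1.00479 >1
  x=-14.100: |R|=1.00203 >1
So |R|<1 on (-14.0000, 0).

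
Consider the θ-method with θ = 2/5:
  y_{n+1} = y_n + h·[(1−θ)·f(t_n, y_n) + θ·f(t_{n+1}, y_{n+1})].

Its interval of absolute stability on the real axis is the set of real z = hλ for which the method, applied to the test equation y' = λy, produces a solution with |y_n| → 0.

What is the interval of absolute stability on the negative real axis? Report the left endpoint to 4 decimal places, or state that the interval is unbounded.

(-10.0000, 0).

Test eqn y'=λy, z=hλ:
  y_{n+1} = y_n + z·[3/5·y_n + 2/5·y_{n+1}] ⇒ (1 − 2/5z)y_{n+1} = (1 + 3/5z)y_n
  R(z) = (1 + 3/5z)/(1 − 2/5z).

Boundary: |R(x)|=1, x<0.
x=-0.66: |R|=0.4778
R=−1: 1+3/5x = −1+2/5x ⇒ -1/5x=2 ⇒ x=2/(-1/5)=-10.0000
Confirm numerically:
  x=-9.715: |R|=0.98833 <1
  x=-8.460: |R|=0.92974 <1
  x=-4.030: |R|=0.54288 <1
  x=-10.556: |R|=1.02129 >1
  x=-10.305: |R|=1.01191 >1
  x=-10.207: |R|=1.00815 >1
Stable set (-10.0000, 0).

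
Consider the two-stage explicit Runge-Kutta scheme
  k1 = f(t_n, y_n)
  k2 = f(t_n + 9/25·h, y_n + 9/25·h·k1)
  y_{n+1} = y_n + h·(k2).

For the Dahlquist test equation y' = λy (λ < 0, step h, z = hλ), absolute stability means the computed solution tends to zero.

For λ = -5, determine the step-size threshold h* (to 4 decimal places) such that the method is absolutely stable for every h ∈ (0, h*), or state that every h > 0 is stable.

On y'=λy, z=hλ:
  k1=λy_n ⇒ h·k1=z·y_n;  k2=λ(1+9/25z)y_n ⇒ h·k2=z(1+9/25z)y_n
  y_{n+1}/y_n = 1 + z(1+9/25z) = 1 + z + 9/25z²
  so R(z) = 1 + z + 9/25z².

Solve |R(x)|<1 on ℝ⁻.
x=-0.95: |R|=0.3749
R=1: x+9/25x²=0 ⇒ x=−25/9=-2.7778; min R=1−1/(4·9/25)=0.3056>−1
Confirm numerically:
  x=-2.353: |R|=0.64018 <1
  x=-1.914: |R|=0.40482 <1
  x=-1.287: |R|=0.30929 <1
  x=-1.126: |R|=0.33044 <1
  x=-3.183: |R|=1.46434 >1
  x=-2.989: |R|=1.22728 >1
Interval (-2.7778, 0).

(-2.7778,0); λ=-5 ⇒ h* = (25/9)/5 = 0.5556.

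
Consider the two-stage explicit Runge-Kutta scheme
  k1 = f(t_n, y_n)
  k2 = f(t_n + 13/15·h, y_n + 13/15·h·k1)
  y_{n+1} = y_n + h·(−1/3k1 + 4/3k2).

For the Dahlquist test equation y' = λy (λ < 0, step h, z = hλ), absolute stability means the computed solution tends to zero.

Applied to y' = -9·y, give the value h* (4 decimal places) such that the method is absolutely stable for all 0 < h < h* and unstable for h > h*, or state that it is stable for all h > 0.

With y'=λy (z=hλ):
  k1=λy_n ⇒ h·k1=z·y_n;  k2=λ(1+13/15z)y_n ⇒ h·k2=z(1+13/15z)y_n
  y_{n+1}/y_n = 1 − 1/3z + 4/3z(1+13/15z) = 1 + z + 52/45z²
  so R(z) = 1 + z + 52/45z².

Solve |R(x)|<1 on ℝ⁻.
x=-1.18: |R|=1.4290
R=1: x+52/45x²=0 ⇒ x=−45/52=-0.8654; min R=1−1/(4·52/45)=0.7837>−1
Confirm numerically:
  x=-0.715: |R|=0.87575 <1
  x=-0.699: |R|=0.86561 <1
  x=-0.615: |R|=0.82206 <1
  x=-1.303: |R|=1.65891 >1
  x=-1.223: |R|=1.50540 >1
  x=-0.983: |R|=1.13360 >1
So |R|<1 on (-0.8654, 0).

(-0.8654,0); λ=-9 ⇒ h* = (45/52)/9 = 0.0962.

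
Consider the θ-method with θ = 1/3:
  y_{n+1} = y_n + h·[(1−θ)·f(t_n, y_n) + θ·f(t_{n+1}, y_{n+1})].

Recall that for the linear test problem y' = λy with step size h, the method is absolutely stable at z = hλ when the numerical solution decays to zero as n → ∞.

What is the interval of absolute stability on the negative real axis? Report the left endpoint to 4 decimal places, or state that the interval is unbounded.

Test eqn y'=λy, z=hλ:
  y_{n+1} = y_n + z·[2/3·y_n + 1/3·y_{n+1}] ⇒ (1 − 1/3z)y_{n+1} = (1 + 2/3z)y_n
  Hence R(z) = (1 + 2/3z)/(1 − 1/3z).

Boundary: |R(x)|=1, x<0.
x=-1.33: |R|=0.0785
R=−1: 1+2/3x = −1+1/3x ⇒ -1/3x=2 ⇒ x=2/(-1/3)=-6.0000
Confirm numerically:
  x=-5.691: |R|=0.96445 <1
  x=-5.542: |R|=0.94638 <1
  x=-5.477: |R|=0.93830 <1
  x=-4.337: |R|=0.77334 <1
  x=-6.394: |R|=1.04194 >1
  x=-6.238: |R|=1.02576 >1
  x=-6.227: |R|=1.02460 >1
So |R|<1 on (-6.0000, 0).

z∈(-6.0000,0).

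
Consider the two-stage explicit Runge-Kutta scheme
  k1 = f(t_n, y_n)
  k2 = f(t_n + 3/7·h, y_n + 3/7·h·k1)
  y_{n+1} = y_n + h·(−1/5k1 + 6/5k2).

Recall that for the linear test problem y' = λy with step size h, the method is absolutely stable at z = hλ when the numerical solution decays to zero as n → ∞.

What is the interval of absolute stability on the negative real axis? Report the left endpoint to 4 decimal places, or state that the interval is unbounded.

z∈(-1.9444,0).

With y'=λy (z=hλ):
  k1=λy_n ⇒ h·k1=z·y_n;  k2=λ(1+3/7z)y_n ⇒ h·k2=z(1+3/7z)y_n
  y_{n+1}/y_n = 1 − 1/5z + 6/5z(1+3/7z) = 1 + z + 18/35z²
  ⇒ R(z) = 1 + z + 18/35z².

Solve |R(x)|<1 on ℝ⁻.
x=-0.6: |R|=0.5851
R=1: x+18/35x²=0 ⇒ x=−35/18=-1.9444; min R=1−1/(4·18/35)=0.5139>−1
Confirm numerically:
  x=-1.262: |R|=0.55707 <1
  x=-1.081: |R|=0.51997 <1
  x=-0.861: |R|=0.52025 <1
  x=-2.451: |R|=1.63852 >1
  x=-2.444: |R|=1.62790 >1
  x=-2.372: |R|=1.52157 >1
Stable set (-1.9444, 0).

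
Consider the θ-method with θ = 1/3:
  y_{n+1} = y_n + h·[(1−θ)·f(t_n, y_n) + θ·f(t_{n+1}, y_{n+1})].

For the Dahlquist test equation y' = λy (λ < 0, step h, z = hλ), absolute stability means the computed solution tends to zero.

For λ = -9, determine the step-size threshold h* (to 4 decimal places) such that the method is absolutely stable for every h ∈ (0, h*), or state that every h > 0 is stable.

(-6.0000,0); λ=-9 ⇒ h* = (6)/9 = 0.6667.

Test eqn y'=λy, z=hλ:
  y_{n+1} = y_n + z·[2/3·y_n + 1/3·y_{n+1}] ⇒ (1 − 1/3z)y_{n+1} = (1 + 2/3z)y_n
  Hence R(z) = (1 + 2/3z)/(1 − 1/3z).

Find x<0 with |R(x)|<1.
x=-1.18: |R|=0.1531
R=−1: 1+2/3x = −1+1/3x ⇒ -1/3x=2 ⇒ x=2/(-1/3)=-6.0000
Confirm numerically:
  x=-4.740: |R|=0.83721 <1
  x=-3.557: |R|=0.62742 <1
  x=-3.009: |R|=0.50225 <1
  x=-6.542: |R|=1.05680 >1
  x=-6.526: |R|=1.05522 >1
  x=-6.041: |R|=1.00453 >1
So |R|<1 on (-6.0000, 0).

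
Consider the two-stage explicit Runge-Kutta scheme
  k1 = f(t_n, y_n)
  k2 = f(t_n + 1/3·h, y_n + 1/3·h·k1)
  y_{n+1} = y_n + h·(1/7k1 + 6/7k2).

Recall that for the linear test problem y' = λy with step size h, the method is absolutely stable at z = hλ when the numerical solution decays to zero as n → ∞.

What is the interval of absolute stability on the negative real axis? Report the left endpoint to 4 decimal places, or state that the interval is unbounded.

z∈(-3.5000,0).

On y'=λy, z=hλ:
  k1=λy_n ⇒ h·k1=z·y_n;  k2=λ(1+1/3z)y_n ⇒ h·k2=z(1+1/3z)y_n
  y_{n+1}/y_n = 1 + 1/7z + 6/7z(1+1/3z) = 1 + z + 2/7z²
  Hence R(z) = 1 + z + 2/7z².

Need |R(x)|<1, x<0.
x=-0.55: |R|=0.5364
R=1: x+2/7x²=0 ⇒ x=−7/2=-3.5000; min R=1−1/(4·2/7)=0.1250>−1
Confirm numerically:
  x=-2.760: |R|=0.41646 <1
  x=-2.226: |R|=0.18974 <1
  x=-1.597: |R|=0.13169 <1
  x=-4.089: |R|=1.68812 >1
  x=-3.681: |R|=1.19036 >1
Stable set (-3.5000, 0).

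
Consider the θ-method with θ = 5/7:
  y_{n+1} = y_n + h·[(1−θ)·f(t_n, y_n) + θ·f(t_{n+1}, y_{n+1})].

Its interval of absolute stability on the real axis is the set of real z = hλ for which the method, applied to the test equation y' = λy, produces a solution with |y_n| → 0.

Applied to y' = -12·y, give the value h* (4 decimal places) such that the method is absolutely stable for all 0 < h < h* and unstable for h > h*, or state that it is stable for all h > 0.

Test eqn y'=λy, z=hλ:
  y_{n+1} = y_n + z·[2/7·y_n + 5/7·y_{n+1}] ⇒ (1 − 5/7z)y_{n+1} = (1 + 2/7z)y_n
  ⇒ R(z) = (1 + 2/7z)/(1 − 5/7z).

Boundary: |R(x)|=1, x<0.
x=-1.13: |R|=0.3747
x=-2: |R|=0.1765
x=-10: |R|=0.2281
x=-100: |R|=0.3807
θ=5/7≥1/2 ⇒ |1+2/7x|<|1−5/7x| ∀x<0 ⇒ unbounded interval.

(−∞, 0) — no finite endpoint. Any h>0 works for λ=-12.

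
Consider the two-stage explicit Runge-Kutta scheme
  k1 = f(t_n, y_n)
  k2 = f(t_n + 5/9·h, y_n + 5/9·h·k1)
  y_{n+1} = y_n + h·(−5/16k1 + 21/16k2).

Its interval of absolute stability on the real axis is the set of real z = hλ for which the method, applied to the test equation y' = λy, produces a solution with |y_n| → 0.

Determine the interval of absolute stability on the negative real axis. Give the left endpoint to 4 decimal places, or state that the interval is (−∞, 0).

z∈(-1.3714,0).

Test eqn y'=λy, z=hλ:
  k1=λy_n ⇒ h·k1=z·y_n;  k2=λ(1+5/9z)y_n ⇒ h·k2=z(1+5/9z)y_n
  y_{n+1}/y_n = 1 − 5/16z + 21/16z(1+5/9z) = 1 + z + 35/48z²
  R(z) = 1 + z + 35/48z².

Boundary: |R(x)|=1, x<0.
x=-1.45: |R|=1.0831
R=1: x+35/48x²=0 ⇒ x=−48/35=-1.3714; min R=1−1/(4·35/48)=0.6571>−1
Confirm numerically:
  x=-1.230: |R|=0.87316 <1
  x=-1.125: |R|=0.79785 <1
  x=-1.032: |R|=0.74458 <1
  x=-0.620: |R|=0.66029 <1
  x=-1.779: |R|=1.52870 >1
  x=-1.605: |R|=1.27335 >1
  x=-1.593: |R|=1.25737 >1
So |R|<1 on (-1.3714, 0).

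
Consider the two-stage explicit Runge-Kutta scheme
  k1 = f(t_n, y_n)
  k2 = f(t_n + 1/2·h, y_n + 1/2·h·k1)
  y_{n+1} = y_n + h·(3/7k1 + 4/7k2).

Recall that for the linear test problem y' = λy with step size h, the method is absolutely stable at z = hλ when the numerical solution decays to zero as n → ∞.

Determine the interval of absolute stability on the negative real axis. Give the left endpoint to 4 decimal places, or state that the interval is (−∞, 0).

Set f=λy, z=hλ:
  k1=λy_n ⇒ h·k1=z·y_n;  k2=λ(1+1/2z)y_n ⇒ h·k2=z(1+1/2z)y_n
  y_{n+1}/y_n = 1 + 3/7z + 4/7z(1+1/2z) = 1 + z + 2/7z²
  R(z) = 1 + z + 2/7z².

Solve |R(x)|<1 on ℝ⁻.
x=-0.34: |R|=0.6930
R=1: x+2/7x²=0 ⇒ x=−7/2=-3.5000; min R=1−1/(4·2/7)=0.1250>−1
Confirm numerically:
  x=-2.715: |R|=0.39106 <1
  x=-2.539: |R|=0.30286 <1
  x=-2.239: |R|=0.19332 <1
  x=-1.537: |R|=0.13796 <1
  x=-3.998: |R|=1.56886 >1
  x=-3.975: |R|=1.53946 >1
  x=-3.873: |R|=1.41275 >1
Interval (-3.5000, 0).

(-3.5000, 0).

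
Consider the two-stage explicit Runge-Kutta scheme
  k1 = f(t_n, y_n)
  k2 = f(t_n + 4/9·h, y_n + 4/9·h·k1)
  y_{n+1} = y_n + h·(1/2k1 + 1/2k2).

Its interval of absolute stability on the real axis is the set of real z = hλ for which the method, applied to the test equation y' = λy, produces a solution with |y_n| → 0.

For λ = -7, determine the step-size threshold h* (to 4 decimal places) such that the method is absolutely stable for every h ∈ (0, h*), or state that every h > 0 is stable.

Set f=λy, z=hλ:
  k1=λy_n ⇒ h·k1=z·y_n;  k2=λ(1+4/9z)y_n ⇒ h·k2=z(1+4/9z)y_n
  y_{n+1}/y_n = 1 + 1/2z + 1/2z(1+4/9z) = 1 + z + 2/9z²
  Hence R(z) = 1 + z + 2/9z².

Boundary: |R(x)|=1, x<0.
x=-0.52: |R|=0.5401
R=1: x+2/9x²=0 ⇒ x=−9/2=-4.5000; min R=1−1/(4·2/9)=-0.1250>−1
Confirm numerically:
  x=-3.857: |R|=0.44888 <1
  x=-3.473: |R|=0.20738 <1
  x=-3.312: |R|=0.12563 <1
  x=-4.677: |R|=1.18396 >1
  x=-4.667: |R|=1.17320 >1
Stable set (-4.5000, 0).

(-4.5000,0); λ=-7 ⇒ h* = (9/2)/7 = 0.6429.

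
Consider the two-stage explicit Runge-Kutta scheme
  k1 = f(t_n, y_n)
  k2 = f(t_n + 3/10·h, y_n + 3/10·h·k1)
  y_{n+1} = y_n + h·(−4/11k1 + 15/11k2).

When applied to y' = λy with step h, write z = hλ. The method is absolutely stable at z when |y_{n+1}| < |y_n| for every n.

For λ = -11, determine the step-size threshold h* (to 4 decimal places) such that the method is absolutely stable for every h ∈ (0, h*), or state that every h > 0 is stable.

(-2.4444,0); λ=-11 ⇒ h* = (22/9)/11 = 0.2222.

On y'=λy, z=hλ:
  k1=λy_n ⇒ h·k1=z·y_n;  k2=λ(1+3/10z)y_n ⇒ h·k2=z(1+3/10z)y_n
  y_{n+1}/y_n = 1 − 4/11z + 15/11z(1+3/10z) = 1 + z + 9/22z²
  so R(z) = 1 + z + 9/22z².

Boundary: |R(x)|=1, x<0.
x=-1.49: |R|=0.4182
R=1: x+9/22x²=0 ⇒ x=−22/9=-2.4444; min R=1−1/(4·9/22)=0.3889>−1
Confirm numerically:
  x=-2.396: |R|=0.95252 <1
  x=-1.322: |R|=0.39296 <1
  x=-1.064: |R|=0.39913 <1
  x=-2.812: |R|=1.42282 >1
  x=-2.635: |R|=1.20541 >1
  x=-2.536: |R|=1.09498 >1
So |R|<1 on (-2.4444, 0).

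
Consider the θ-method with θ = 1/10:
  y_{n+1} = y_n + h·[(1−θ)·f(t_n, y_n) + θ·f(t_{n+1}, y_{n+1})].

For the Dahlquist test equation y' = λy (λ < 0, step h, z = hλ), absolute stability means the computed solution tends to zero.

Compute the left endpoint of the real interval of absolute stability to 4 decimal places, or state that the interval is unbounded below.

On y'=λy, z=hλ:
  y_{n+1} = y_n + z·[9/10·y_n + 1/10·y_{n+1}] ⇒ (1 − 1/10z)y_{n+1} = (1 + 9/10z)y_n
  Hence R(z) = (1 + 9/10z)/(1 − 1/10z).

Need |R(x)|<1, x<0.
x=-1.03: |R|=0.0662
R=−1: 1+9/10x = −1+1/10x ⇒ -4/5x=2 ⇒ x=2/(-4/5)=-2.5000
Confirm numerically:
  x=-2.468: |R|=0.97947 <1
  x=-1.477: |R|=0.28692 <1
  x=-1.416: |R|=0.24036 <1
  x=-1.068: |R|=0.03506 <1
  x=-3.074: |R|=1.35123 >1
  x=-3.047: |R|=1.33540 >1
  x=-2.786: |R|=1.17895 >1
So |R|<1 on (-2.5000, 0).

left endpoint -2.5000.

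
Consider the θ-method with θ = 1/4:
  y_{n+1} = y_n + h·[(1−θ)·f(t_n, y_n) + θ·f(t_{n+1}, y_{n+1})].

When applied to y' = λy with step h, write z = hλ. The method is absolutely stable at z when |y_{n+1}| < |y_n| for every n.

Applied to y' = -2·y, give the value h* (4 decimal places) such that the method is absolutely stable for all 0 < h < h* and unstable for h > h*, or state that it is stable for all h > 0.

(-4.0000,0); λ=-2 ⇒ h* = (4)/2 = 2.0000.

Test eqn y'=λy, z=hλ:
  y_{n+1} = y_n + z·[3/4·y_n + 1/4·y_{n+1}] ⇒ (1 − 1/4z)y_{n+1} = (1 + 3/4z)y_n
  ⇒ R(z) = (1 + 3/4z)/(1 − 1/4z).

Need |R(x)|<1, x<0.
x=-0.8: |R|=0.3333
R=−1: 1+3/4x = −1+1/4x ⇒ -1/2x=2 ⇒ x=2/(-1/2)=-4.0000
Confirm numerically:
  x=-2.312: |R|=0.46515 <1
  x=-2.132: |R|=0.39074 <1
  x=-1.827: |R|=0.25416 <1
  x=-1.709: |R|=0.19741 <1
  x=-4.569: |R|=1.13280 >1
  x=-4.189: |R|=1.04616 >1
Interval (-4.0000, 0).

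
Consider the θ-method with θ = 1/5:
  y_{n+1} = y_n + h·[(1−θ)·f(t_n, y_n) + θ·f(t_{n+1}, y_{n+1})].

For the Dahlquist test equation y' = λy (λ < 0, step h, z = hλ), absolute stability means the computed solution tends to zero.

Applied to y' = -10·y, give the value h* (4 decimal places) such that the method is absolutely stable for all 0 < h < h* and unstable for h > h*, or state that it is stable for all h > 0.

Test eqn y'=λy, z=hλ:
  y_{n+1} = y_n + z·[4/5·y_n + 1/5·y_{n+1}] ⇒ (1 − 1/5z)y_{n+1} = (1 + 4/5z)y_n
  Hence R(z) = (1 + 4/5z)/(1 − 1/5z).

Boundary: |R(x)|=1, x<0.
x=-0.83: |R|=0.2882
R=−1: 1+4/5x = −1+1/5x ⇒ -3/5x=2 ⇒ x=2/(-3/5)=-3.3333
Confirm numerically:
  x=-2.805: |R|=0.79693 <1
  x=-2.254: |R|=0.55363 <1
  x=-2.140: |R|=0.49860 <1
  x=-1.761: |R|=0.30232 <1
  x=-3.837: |R|=1.17099 >1
  x=-3.681: |R|=1.12015 >1
Interval (-3.3333, 0).

(-3.3333,0); λ=-10 ⇒ h* = (10/3)/10 = 0.3333.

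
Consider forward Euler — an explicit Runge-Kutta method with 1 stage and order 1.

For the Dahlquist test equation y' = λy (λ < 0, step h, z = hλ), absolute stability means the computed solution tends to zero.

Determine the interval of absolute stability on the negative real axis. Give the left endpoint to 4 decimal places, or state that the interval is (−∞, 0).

Test eqn y'=λy, z=hλ:
  order 1, 1-stage ⇒ R(z)=1+z
  (e.g. R(-1.26)=-0.26000, |R|=0.26000)

Solve |R(x)|<1 on ℝ⁻.
x=-1.26: |R|=0.2600
|R(-2.13)|=1.1300 |R(-2.09)|=1.0900 |R(-1.99)|=0.9900
Bisect:
  x_lo=-2.3640 |R|=1.3640  x_hi=-0.1909 |R|=0.8091
  mid=-1.27745 |R|=0.27745 →hi
  mid=-1.82074 |R|=0.82074 →hi
  mid=-2.09238 |R|=1.09238 →lo
  mid=-1.95656 |R|=0.95656 →hi
  mid=-2.02447 |R|=1.02447 →lo
  mid=-1.99051 |R|=0.99051 →hi
  mid=-2.00749 |R|=1.00749 →lo
  ...
  [-2.00006,-1.99993] ⇒ x*=-2.0000
So |R|<1 on (-2.0000, 0).

z∈(-2.0000,0).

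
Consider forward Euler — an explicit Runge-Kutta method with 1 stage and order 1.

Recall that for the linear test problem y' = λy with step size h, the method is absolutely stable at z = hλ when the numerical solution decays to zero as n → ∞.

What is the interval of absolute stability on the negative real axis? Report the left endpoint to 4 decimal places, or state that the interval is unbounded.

Test eqn y'=λy, z=hλ:
  order 1, 1-stage ⇒ R(z)=1+z
  (e.g. R(-1.45)=-0.45000, |R|=0.45000)

Find x<0 with |R(x)|<1.
x=-1.45: |R|=0.4500
|R(-1.96)|=0.9600 |R(-1.33)|=0.3300 |R(-0.92)|=0.0800
Bisect:
  x_lo=-2.4971 |R|=1.4971  x_hi=-0.1010 |R|=0.8990
  mid=-1.29905 |R|=0.29905 →hi
  mid=-1.89809 |R|=0.89809 →hi
  mid=-2.19761 |R|=1.19761 →lo
  mid=-2.04785 |R|=1.04785 →lo
  mid=-1.97297 |R|=0.97297 →hi
  mid=-2.01041 |R|=1.01041 →lo
  mid=-1.99169 |R|=0.99169 →hi
  mid=-2.00105 |R|=1.00105 →lo
  mid=-1.99637 |R|=0.99637 →hi
  ...
  [-2.00003,-1.99988] ⇒ x*=-2.0000
So |R|<1 on (-2.0000, 0).

z∈(-2.0000,0).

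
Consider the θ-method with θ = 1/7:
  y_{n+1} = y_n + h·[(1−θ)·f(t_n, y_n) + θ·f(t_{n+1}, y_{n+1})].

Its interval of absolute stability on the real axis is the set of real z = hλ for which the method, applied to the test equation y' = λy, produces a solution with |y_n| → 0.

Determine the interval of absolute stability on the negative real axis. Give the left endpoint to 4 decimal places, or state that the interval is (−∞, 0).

(-2.8000, 0).

Test eqn y'=λy, z=hλ:
  y_{n+1} = y_n + z·[6/7·y_n + 1/7·y_{n+1}] ⇒ (1 − 1/7z)y_{n+1} = (1 + 6/7z)y_n
  so R(z) = (1 + 6/7z)/(1 − 1/7z).

Need |R(x)|<1, x<0.
x=-1.78: |R|=0.4191
R=−1: 1+6/7x = −1+1/7x ⇒ -5/7x=2 ⇒ x=2/(-5/7)=-2.8000
Confirm numerically:
  x=-2.655: |R|=0.92491 <1
  x=-2.321: |R|=0.74305 <1
  x=-2.261: |R|=0.70899 <1
  x=-2.065: |R|=0.59459 <1
  x=-3.381: |R|=1.27984 >1
  x=-3.250: |R|=1.21951 >1
So |R|<1 on (-2.8000, 0).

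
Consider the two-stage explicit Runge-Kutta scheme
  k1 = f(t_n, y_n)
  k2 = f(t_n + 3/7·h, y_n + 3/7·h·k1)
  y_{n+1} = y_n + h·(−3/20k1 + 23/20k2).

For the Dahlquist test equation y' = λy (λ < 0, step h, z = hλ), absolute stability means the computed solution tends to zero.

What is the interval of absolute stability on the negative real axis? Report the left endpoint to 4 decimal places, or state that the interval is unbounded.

(-2.0290, 0).

Set f=λy, z=hλ:
  k1=λy_n ⇒ h·k1=z·y_n;  k2=λ(1+3/7z)y_n ⇒ h·k2=z(1+3/7z)y_n
  y_{n+1}/y_n = 1 − 3/20z + 23/20z(1+3/7z) = 1 + z + 69/140z²
  so R(z) = 1 + z + 69/140z².

Find x<0 with |R(x)|<1.
x=-0.34: |R|=0.7170
R=1: x+69/140x²=0 ⇒ x=−140/69=-2.0290; min R=1−1/(4·69/140)=0.4928>−1
Confirm numerically:
  x=-1.827: |R|=0.81812 <1
  x=-1.584: |R|=0.65261 <1
  x=-1.463: |R|=0.59190 <1
  x=-1.355: |R|=0.54990 <1
  x=-2.393: |R|=1.42932 >1
  x=-2.390: |R|=1.42525 >1
Stable set (-2.0290, 0).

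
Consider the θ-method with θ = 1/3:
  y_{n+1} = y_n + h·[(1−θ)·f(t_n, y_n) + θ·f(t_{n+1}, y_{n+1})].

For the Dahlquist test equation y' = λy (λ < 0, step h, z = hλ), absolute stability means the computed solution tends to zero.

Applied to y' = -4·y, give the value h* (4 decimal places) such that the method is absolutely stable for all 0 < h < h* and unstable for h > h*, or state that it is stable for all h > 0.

With y'=λy (z=hλ):
  y_{n+1} = y_n + z·[2/3·y_n + 1/3·y_{n+1}] ⇒ (1 − 1/3z)y_{n+1} = (1 + 2/3z)y_n
  Hence R(z) = (1 + 2/3z)/(1 − 1/3z).

Boundary: |R(x)|=1, x<0.
x=-1.2: |R|=0.1429
R=−1: 1+2/3x = −1+1/3x ⇒ -1/3x=2 ⇒ x=2/(-1/3)=-6.0000
Confirm numerically:
  x=-5.614: |R|=0.95519 <1
  x=-4.789: |R|=0.84452 <1
  x=-3.499: |R|=0.61517 <1
  x=-6.464: |R|=1.04903 >1
  x=-6.041: |R|=1.00453 >1
Interval (-6.0000, 0).

(-6.0000,0); λ=-4 ⇒ h* = (6)/4 = 1.5000.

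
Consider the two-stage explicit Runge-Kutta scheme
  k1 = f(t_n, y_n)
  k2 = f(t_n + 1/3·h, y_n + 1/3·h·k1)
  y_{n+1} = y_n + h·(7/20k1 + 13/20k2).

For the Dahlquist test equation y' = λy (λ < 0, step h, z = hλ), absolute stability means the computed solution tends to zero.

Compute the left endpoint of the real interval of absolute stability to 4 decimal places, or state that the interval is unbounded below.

left endpoint -4.6154.

Test eqn y'=λy, z=hλ:
  k1=λy_n ⇒ h·k1=z·y_n;  k2=λ(1+1/3z)y_n ⇒ h·k2=z(1+1/3z)y_n
  y_{n+1}/y_n = 1 + 7/20z + 13/20z(1+1/3z) = 1 + z + 13/60z²
  so R(z) = 1 + z + 13/60z².

Find x<0 with |R(x)|<1.
x=-1.23: |R|=0.0978
R=1: x+13/60x²=0 ⇒ x=−60/13=-4.6154; min R=1−1/(4·13/60)=-0.1538>−1
Confirm numerically:
  x=-4.316: |R|=0.72004 <1
  x=-4.128: |R|=0.56408 <1
  x=-2.963: |R|=0.06080 <1
  x=-5.185: |R|=1.63992 >1
  x=-5.021: |R|=1.44126 >1
  x=-4.774: |R|=1.16407 >1
Interval (-4.6154, 0).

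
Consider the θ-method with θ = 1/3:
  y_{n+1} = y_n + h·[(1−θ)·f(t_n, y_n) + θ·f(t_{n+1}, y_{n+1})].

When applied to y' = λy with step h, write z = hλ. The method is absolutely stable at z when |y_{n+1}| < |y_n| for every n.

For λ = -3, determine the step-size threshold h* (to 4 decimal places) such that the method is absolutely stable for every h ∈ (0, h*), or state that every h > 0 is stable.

With y'=λy (z=hλ):
  y_{n+1} = y_n + z·[2/3·y_n + 1/3·y_{n+1}] ⇒ (1 − 1/3z)y_{n+1} = (1 + 2/3z)y_n
  Hence R(z) = (1 + 2/3z)/(1 − 1/3z).

Need |R(x)|<1, x<0.
x=-0.49: |R|=0.5788
R=−1: 1+2/3x = −1+1/3x ⇒ -1/3x=2 ⇒ x=2/(-1/3)=-6.0000
Confirm numerically:
  x=-3.963: |R|=0.70745 <1
  x=-3.758: |R|=0.66825 <1
  x=-3.218: |R|=0.55259 <1
  x=-6.542: |R|=1.05680 >1
  x=-6.373: |R|=1.03980 >1
Stable set (-6.0000, 0).

(-6.0000,0); λ=-3 ⇒ h* = (6)/3 = 2.0000.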